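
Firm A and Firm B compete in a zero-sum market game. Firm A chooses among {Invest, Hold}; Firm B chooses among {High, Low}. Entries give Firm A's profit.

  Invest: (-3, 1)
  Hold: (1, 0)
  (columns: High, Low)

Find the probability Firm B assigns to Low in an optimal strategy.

4/5

Row minima: Invest → -3, Hold → 0; maximin = 0.
Column maxima: High → 1, Low → 1; minimax = 1.
0 ≠ 1, so there is no saddle point; optimal play is mixed.
Let Firm A play Invest with probability p. Expected payoff against High: (-3)p + 1(1−p) = −4p + 1; against Low: 1p + 0(1−p) = p.
Setting these equal: −4p + 1 = p ⇒ −5p = -1 ⇒ p = 1/5, and the value is (-4)·(1/5) + 1 = 1/5.
For Firm B: with q = P(High), equating Invest's and Hold's payoffs gives −4q + 1 = q ⇒ q = 1/5.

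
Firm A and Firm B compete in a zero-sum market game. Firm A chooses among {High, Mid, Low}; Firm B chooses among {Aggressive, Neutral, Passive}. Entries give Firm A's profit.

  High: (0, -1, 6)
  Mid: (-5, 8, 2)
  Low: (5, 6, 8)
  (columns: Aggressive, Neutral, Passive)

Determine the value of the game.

Row minima: High → -1, Mid → -5, Low → 5; maximin = 5.
Column maxima: Aggressive → 5, Neutral → 8, Passive → 8; minimax = 5.
Since maximin = minimax = 5, there is a saddle point and the value is 5.

5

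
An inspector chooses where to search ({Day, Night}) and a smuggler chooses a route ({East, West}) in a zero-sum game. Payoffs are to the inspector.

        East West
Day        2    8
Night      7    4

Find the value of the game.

16/3

Row minima: Day → 2, Night → 4; maximin = 4.
Column maxima: East → 7, West → 8; minimax = 7.
4 ≠ 7, so there is no saddle point; optimal play is mixed.
Let the inspector play Day with probability p. Expected payoff against East: 2p + 7(1−p) = −5p + 7; against West: 8p + 4(1−p) = 4p + 4.
Setting these equal: −5p + 7 = 4p + 4 ⇒ −9p = -3 ⇒ p = 1/3, and the value is (-5)·(1/3) + 7 = 16/3.
For the smuggler: with q = P(East), equating Day's and Night's payoffs gives −6q + 8 = 3q + 4 ⇒ q = 4/9.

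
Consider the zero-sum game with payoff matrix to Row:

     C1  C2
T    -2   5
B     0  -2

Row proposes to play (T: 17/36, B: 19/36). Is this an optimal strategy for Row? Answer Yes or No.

No

Against C1 this mix gives (17/36)·(-2) + (19/36)·0 = -17/18.
Against C2 this mix gives (17/36)·5 + (19/36)·(-2) = 47/36.
Column will play C1, holding Row to -17/18. Shifting weight toward the row that does better against C1 would raise this floor (the equalizing mix achieves -4/9 against both C1 and C2), so the proposed strategy is not optimal.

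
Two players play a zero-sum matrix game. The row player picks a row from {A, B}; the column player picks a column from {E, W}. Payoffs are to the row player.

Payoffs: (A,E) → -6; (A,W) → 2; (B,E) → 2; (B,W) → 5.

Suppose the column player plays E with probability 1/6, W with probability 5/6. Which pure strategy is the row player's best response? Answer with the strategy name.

Expected payoff of A: (1/6)·(-6) + (5/6)·2 = 2/3.
Expected payoff of B: (1/6)·2 + (5/6)·5 = 9/2.
The largest is 9/2, so the row player's best response is B.

B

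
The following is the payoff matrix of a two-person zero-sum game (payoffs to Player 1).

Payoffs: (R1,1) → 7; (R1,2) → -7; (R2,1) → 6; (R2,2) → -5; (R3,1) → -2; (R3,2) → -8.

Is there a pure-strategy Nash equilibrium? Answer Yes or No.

Row minima: R1 → -7, R2 → -5, R3 → -8; maximin = -5.
Column maxima: 1 → 7, 2 → -5; minimax = -5.
maximin = minimax = -5, so a saddle point exists.

Yes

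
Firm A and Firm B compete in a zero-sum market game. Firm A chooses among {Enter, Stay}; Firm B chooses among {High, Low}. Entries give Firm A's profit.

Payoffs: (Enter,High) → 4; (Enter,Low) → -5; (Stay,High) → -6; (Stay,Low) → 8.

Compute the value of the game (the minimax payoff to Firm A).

2/23

Row minima: Enter → -5, Stay → -6; maximin = -5.
Column maxima: High → 4, Low → 8; minimax = 4.
-5 ≠ 4, so there is no saddle point; optimal play is mixed.
Let Firm A play Enter with probability p. Expected payoff against High: 4p + (-6)(1−p) = 10p − 6; against Low: (-5)p + 8(1−p) = −13p + 8.
Setting these equal: 10p − 6 = −13p + 8 ⇒ 23p = 14 ⇒ p = 14/23, and the value is (10)·(14/23) − 6 = 2/23.
For Firm B: with q = P(High), equating Enter's and Stay's payoffs gives 9q − 5 = −14q + 8 ⇒ q = 13/23.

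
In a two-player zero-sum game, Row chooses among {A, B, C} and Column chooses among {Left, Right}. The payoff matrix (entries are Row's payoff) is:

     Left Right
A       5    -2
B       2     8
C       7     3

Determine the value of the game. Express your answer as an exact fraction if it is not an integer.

5

Row minima: A → -2, B → 2, C → 3; maximin = 3.
Column maxima: Left → 7, Right → 8; minimax = 7.
3 ≠ 7, so there is no saddle point; optimal play is mixed.
A is strictly dominated by C, so Row never plays it.
On the remaining 2×2 (B, C vs Left, Right):
Let Row play B with probability p. Expected payoff against Left: 2p + 7(1−p) = −5p + 7; against Right: 8p + 3(1−p) = 5p + 3.
Setting these equal: −5p + 7 = 5p + 3 ⇒ −10p = -4 ⇒ p = 2/5, and the value is (-5)·(2/5) + 7 = 5.
For Column: with q = P(Left), equating B's and C's payoffs gives −6q + 8 = 4q + 3 ⇒ q = 1/2.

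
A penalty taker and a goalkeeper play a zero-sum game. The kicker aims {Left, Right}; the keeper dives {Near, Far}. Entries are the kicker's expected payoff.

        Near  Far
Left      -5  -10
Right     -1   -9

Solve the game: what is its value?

Row minima: Left → -10, Right → -9; maximin = -9.
Column maxima: Near → -1, Far → -9; minimax = -9.
Since maximin = minimax = -9, there is a saddle point and the value is -9.

-9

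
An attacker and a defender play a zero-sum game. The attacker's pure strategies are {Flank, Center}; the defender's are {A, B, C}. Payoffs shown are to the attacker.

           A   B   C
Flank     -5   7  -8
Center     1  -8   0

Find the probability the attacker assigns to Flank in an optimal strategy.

8/23

Row minima: Flank → -8, Center → -8; maximin = -8.
Column maxima: A → 1, B → 7, C → 0; minimax = 0.
-8 ≠ 0, so there is no saddle point; optimal play is mixed.
A is strictly dominated by C (it gives the attacker strictly more in every row), so the defender never plays it.
On the remaining 2×2 (Flank, Center vs B, C):
Let the attacker play Flank with probability p. Expected payoff against B: 7p + (-8)(1−p) = 15p − 8; against C: (-8)p + 0(1−p) = −8p.
Setting these equal: 15p − 8 = −8p ⇒ 23p = 8 ⇒ p = 8/23, and the value is (15)·(8/23) − 8 = -64/23.
For the defender: with q = P(B), equating Flank's and Center's payoffs gives 15q − 8 = −8q ⇒ q = 8/23.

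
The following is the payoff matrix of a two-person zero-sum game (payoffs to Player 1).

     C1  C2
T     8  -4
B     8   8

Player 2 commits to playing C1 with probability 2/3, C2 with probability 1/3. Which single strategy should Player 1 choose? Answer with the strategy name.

B

Expected payoff of T: (2/3)·8 + (1/3)·(-4) = 4.
Expected payoff of B: (2/3)·8 + (1/3)·8 = 8.
The largest is 8, so Player 1's best response is B.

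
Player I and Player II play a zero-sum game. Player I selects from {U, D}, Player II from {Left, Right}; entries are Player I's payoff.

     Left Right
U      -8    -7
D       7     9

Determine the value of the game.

Row minima: U → -8, D → 7; maximin = 7.
Column maxima: Left → 7, Right → 9; minimax = 7.
Since maximin = minimax = 7, there is a saddle point and the value is 7.

7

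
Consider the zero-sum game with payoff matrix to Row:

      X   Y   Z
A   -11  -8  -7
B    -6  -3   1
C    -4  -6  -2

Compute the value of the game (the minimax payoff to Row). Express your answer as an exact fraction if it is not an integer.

Row minima: A → -11, B → -6, C → -6; maximin = -6.
Column maxima: X → -4, Y → -3, Z → 1; minimax = -4.
-6 ≠ -4, so there is no saddle point; optimal play is mixed.
A is strictly dominated by B, so Row never plays it.
Z is strictly dominated by X (it gives Row strictly more in every row), so Column never plays it.
On the remaining 2×2 (B, C vs X, Y):
Let Row play B with probability p. Expected payoff against X: (-6)p + (-4)(1−p) = −2p − 4; against Y: (-3)p + (-6)(1−p) = 3p − 6.
Setting these equal: −2p − 4 = 3p − 6 ⇒ −5p = -2 ⇒ p = 2/5, and the value is (-2)·(2/5) − 4 = -24/5.
For Column: with q = P(X), equating B's and C's payoffs gives −3q − 3 = 2q − 6 ⇒ q = 3/5.

-24/5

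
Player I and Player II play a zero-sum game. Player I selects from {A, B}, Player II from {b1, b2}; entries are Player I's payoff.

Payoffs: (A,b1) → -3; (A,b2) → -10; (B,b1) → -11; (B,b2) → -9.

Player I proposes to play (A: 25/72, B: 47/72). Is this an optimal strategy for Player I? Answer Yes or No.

No

Against b1 this mix gives (25/72)·(-3) + (47/72)·(-11) = -74/9.
Against b2 this mix gives (25/72)·(-10) + (47/72)·(-9) = -673/72.
Player II will play b2, holding Player I to -673/72. Shifting weight toward the row that does better against b2 would raise this floor (the equalizing mix achieves -83/9 against both b2 and b1), so the proposed strategy is not optimal.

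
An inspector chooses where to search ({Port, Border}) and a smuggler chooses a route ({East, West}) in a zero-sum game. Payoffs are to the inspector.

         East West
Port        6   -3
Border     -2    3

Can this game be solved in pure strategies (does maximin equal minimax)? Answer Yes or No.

No

Row minima: Port → -3, Border → -2; maximin = -2.
Column maxima: East → 6, West → 3; minimax = 3.
-2 ≠ 3, so no pure-strategy equilibrium exists.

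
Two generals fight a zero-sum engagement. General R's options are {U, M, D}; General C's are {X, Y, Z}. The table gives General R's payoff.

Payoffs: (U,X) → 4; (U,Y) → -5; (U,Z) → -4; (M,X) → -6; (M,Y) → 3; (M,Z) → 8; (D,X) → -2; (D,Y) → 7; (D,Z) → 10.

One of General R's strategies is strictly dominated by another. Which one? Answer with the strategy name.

D gives a strictly higher payoff than M against every column: -2 > -6, 7 > 3, 10 > 8.
So M is strictly dominated and General R never plays it.

M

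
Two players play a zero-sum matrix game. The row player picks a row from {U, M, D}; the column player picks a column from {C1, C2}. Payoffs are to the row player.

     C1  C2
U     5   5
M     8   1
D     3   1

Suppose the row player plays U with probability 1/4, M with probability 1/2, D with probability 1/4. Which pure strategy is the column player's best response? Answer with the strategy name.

If the column player plays C1, the row player's expected payoff is (1/4)·5 + (1/2)·8 + (1/4)·3 = 6.
If the column player plays C2, the row player's expected payoff is (1/4)·5 + (1/2)·1 + (1/4)·1 = 2.
The column player minimizes the row player's payoff; the smallest is 2, so the best response is C2.

C2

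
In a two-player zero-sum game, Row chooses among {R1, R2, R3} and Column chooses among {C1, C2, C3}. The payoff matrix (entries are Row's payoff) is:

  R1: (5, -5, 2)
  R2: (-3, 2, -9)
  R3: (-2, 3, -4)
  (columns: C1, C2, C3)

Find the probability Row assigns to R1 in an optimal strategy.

1/2

Row minima: R1 → -5, R2 → -9, R3 → -4; maximin = -4.
Column maxima: C1 → 5, C2 → 3, C3 → 2; minimax = 2.
-4 ≠ 2, so there is no saddle point; optimal play is mixed.
R2 is strictly dominated by R3, so Row never plays it.
C1 is strictly dominated by C3 (it gives Row strictly more in every row), so Column never plays it.
On the remaining 2×2 (R1, R3 vs C2, C3):
Let Row play R1 with probability p. Expected payoff against C2: (-5)p + 3(1−p) = −8p + 3; against C3: 2p + (-4)(1−p) = 6p − 4.
Setting these equal: −8p + 3 = 6p − 4 ⇒ −14p = -7 ⇒ p = 1/2, and the value is (-8)·(1/2) + 3 = -1.
For Column: with q = P(C2), equating R1's and R3's payoffs gives −7q + 2 = 7q − 4 ⇒ q = 3/7.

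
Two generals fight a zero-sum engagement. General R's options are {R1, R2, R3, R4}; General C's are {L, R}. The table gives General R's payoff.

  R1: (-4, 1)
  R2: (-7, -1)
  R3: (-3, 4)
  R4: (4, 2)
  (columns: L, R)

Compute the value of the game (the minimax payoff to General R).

22/9

Row minima: R1 → -4, R2 → -7, R3 → -3, R4 → 2; maximin = 2.
Column maxima: L → 4, R → 4; minimax = 4.
2 ≠ 4, so there is no saddle point; optimal play is mixed.
R1 is strictly dominated by R3, so General R never plays it.
R2 is strictly dominated by R3, so General R never plays it.
On the remaining 2×2 (R3, R4 vs L, R):
Let General R play R3 with probability p. Expected payoff against L: (-3)p + 4(1−p) = −7p + 4; against R: 4p + 2(1−p) = 2p + 2.
Setting these equal: −7p + 4 = 2p + 2 ⇒ −9p = -2 ⇒ p = 2/9, and the value is (-7)·(2/9) + 4 = 22/9.
For General C: with q = P(L), equating R3's and R4's payoffs gives −7q + 4 = 2q + 2 ⇒ q = 2/9.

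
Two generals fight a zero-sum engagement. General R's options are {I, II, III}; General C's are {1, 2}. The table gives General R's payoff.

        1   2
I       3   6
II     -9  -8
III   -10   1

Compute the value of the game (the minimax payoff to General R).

Row minima: I → 3, II → -9, III → -10; maximin = 3.
Column maxima: 1 → 3, 2 → 6; minimax = 3.
Since maximin = minimax = 3, there is a saddle point and the value is 3.

3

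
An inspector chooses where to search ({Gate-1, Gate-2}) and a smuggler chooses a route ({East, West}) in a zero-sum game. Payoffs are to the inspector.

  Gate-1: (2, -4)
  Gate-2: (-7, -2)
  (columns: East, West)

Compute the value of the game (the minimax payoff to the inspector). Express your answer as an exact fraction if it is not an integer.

Row minima: Gate-1 → -4, Gate-2 → -7; maximin = -4.
Column maxima: East → 2, West → -2; minimax = -2.
-4 ≠ -2, so there is no saddle point; optimal play is mixed.
Let the inspector play Gate-1 with probability p. Expected payoff against East: 2p + (-7)(1−p) = 9p − 7; against West: (-4)p + (-2)(1−p) = −2p − 2.
Setting these equal: 9p − 7 = −2p − 2 ⇒ 11p = 5 ⇒ p = 5/11, and the value is (9)·(5/11) − 7 = -32/11.
For the smuggler: with q = P(East), equating Gate-1's and Gate-2's payoffs gives 6q − 4 = −5q − 2 ⇒ q = 2/11.

-32/11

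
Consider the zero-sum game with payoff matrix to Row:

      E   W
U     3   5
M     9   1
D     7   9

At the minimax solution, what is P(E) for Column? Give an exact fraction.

4/5

Row minima: U → 3, M → 1, D → 7; maximin = 7.
Column maxima: E → 9, W → 9; minimax = 9.
7 ≠ 9, so there is no saddle point; optimal play is mixed.
U is strictly dominated by D, so Row never plays it.
On the remaining 2×2 (M, D vs E, W):
Let Row play M with probability p. Expected payoff against E: 9p + 7(1−p) = 2p + 7; against W: 1p + 9(1−p) = −8p + 9.
Setting these equal: 2p + 7 = −8p + 9 ⇒ 10p = 2 ⇒ p = 1/5, and the value is (2)·(1/5) + 7 = 37/5.
For Column: with q = P(E), equating M's and D's payoffs gives 8q + 1 = −2q + 9 ⇒ q = 4/5.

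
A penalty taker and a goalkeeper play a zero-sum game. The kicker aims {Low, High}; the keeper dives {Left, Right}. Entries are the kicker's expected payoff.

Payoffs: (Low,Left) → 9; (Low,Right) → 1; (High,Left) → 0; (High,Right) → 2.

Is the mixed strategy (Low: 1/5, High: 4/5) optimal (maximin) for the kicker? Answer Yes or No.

Yes

Against Left this mix gives (1/5)·9 + (4/5)·0 = 9/5.
Against Right this mix gives (1/5)·1 + (4/5)·2 = 9/5.
All of the keeper's active replies (Left, Right) yield 9/5, and no column does worse for the kicker. The mix makes the keeper indifferent and guarantees 9/5, so it is optimal.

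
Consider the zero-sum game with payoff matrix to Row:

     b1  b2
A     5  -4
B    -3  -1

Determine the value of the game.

Row minima: A → -4, B → -3; maximin = -3.
Column maxima: b1 → 5, b2 → -1; minimax = -1.
-3 ≠ -1, so there is no saddle point; optimal play is mixed.
Let Row play A with probability p. Expected payoff against b1: 5p + (-3)(1−p) = 8p − 3; against b2: (-4)p + (-1)(1−p) = −3p − 1.
Setting these equal: 8p − 3 = −3p − 1 ⇒ 11p = 2 ⇒ p = 2/11, and the value is (8)·(2/11) − 3 = -17/11.
For Column: with q = P(b1), equating A's and B's payoffs gives 9q − 4 = −2q − 1 ⇒ q = 3/11.

-17/11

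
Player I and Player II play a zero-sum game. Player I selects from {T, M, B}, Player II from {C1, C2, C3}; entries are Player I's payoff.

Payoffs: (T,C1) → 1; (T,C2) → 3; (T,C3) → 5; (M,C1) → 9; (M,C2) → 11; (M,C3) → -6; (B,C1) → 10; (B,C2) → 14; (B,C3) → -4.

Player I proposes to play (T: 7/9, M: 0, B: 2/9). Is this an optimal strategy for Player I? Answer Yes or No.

Against C1 this mix gives (7/9)·1 + (2/9)·10 = 3.
Against C2 this mix gives (7/9)·3 + (2/9)·14 = 49/9.
Against C3 this mix gives (7/9)·5 + (2/9)·(-4) = 3.
All of Player II's active replies (C1, C3) yield 3, and no column does worse for Player I. The mix makes Player II indifferent and guarantees 3, so it is optimal.

Yes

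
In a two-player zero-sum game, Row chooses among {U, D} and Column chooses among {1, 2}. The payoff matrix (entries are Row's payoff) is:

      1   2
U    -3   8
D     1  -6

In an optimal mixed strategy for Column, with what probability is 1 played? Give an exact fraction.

Row minima: U → -3, D → -6; maximin = -3.
Column maxima: 1 → 1, 2 → 8; minimax = 1.
-3 ≠ 1, so there is no saddle point; optimal play is mixed.
Let Row play U with probability p. Expected payoff against 1: (-3)p + 1(1−p) = −4p + 1; against 2: 8p + (-6)(1−p) = 14p − 6.
Setting these equal: −4p + 1 = 14p − 6 ⇒ −18p = -7 ⇒ p = 7/18, and the value is (-4)·(7/18) + 1 = -5/9.
For Column: with q = P(1), equating U's and D's payoffs gives −11q + 8 = 7q − 6 ⇒ q = 7/9.

7/9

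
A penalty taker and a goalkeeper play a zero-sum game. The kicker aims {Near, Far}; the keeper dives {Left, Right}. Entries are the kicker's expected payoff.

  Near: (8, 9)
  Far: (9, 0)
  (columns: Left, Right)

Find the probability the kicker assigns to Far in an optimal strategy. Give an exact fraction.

Row minima: Near → 8, Far → 0; maximin = 8.
Column maxima: Left → 9, Right → 9; minimax = 9.
8 ≠ 9, so there is no saddle point; optimal play is mixed.
Let the kicker play Near with probability p. Expected payoff against Left: 8p + 9(1−p) = −p + 9; against Right: 9p + 0(1−p) = 9p.
Setting these equal: −p + 9 = 9p ⇒ −10p = -9 ⇒ p = 9/10, and the value is (-1)·(9/10) + 9 = 81/10.
For the keeper: with q = P(Left), equating Near's and Far's payoffs gives −q + 9 = 9q ⇒ q = 9/10.

1/10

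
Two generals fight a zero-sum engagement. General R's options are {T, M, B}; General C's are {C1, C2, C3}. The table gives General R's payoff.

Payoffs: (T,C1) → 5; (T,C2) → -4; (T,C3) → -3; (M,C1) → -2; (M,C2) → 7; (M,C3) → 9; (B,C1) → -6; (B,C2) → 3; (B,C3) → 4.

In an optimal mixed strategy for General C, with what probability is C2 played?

Row minima: T → -4, M → -2, B → -6; maximin = -2.
Column maxima: C1 → 5, C2 → 7, C3 → 9; minimax = 5.
-2 ≠ 5, so there is no saddle point; optimal play is mixed.
B is strictly dominated by M, so General R never plays it.
C3 is strictly dominated by C2 (it gives General R strictly more in every row), so General C never plays it.
On the remaining 2×2 (T, M vs C1, C2):
Let General R play T with probability p. Expected payoff against C1: 5p + (-2)(1−p) = 7p − 2; against C2: (-4)p + 7(1−p) = −11p + 7.
Setting these equal: 7p − 2 = −11p + 7 ⇒ 18p = 9 ⇒ p = 1/2, and the value is (7)·(1/2) − 2 = 3/2.
For General C: with q = P(C1), equating T's and M's payoffs gives 9q − 4 = −9q + 7 ⇒ q = 11/18.

7/18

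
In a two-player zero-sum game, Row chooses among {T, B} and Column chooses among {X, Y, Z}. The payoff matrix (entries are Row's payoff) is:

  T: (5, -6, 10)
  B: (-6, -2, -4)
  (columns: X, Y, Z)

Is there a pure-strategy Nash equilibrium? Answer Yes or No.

No

Row minima: T → -6, B → -6; maximin = -6.
Column maxima: X → 5, Y → -2, Z → 10; minimax = -2.
-6 ≠ -2, so no pure-strategy equilibrium exists.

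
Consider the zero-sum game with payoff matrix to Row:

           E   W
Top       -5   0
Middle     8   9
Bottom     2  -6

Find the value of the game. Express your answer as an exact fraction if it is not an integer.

8

Row minima: Top → -5, Middle → 8, Bottom → -6; maximin = 8.
Column maxima: E → 8, W → 9; minimax = 8.
Since maximin = minimax = 8, there is a saddle point and the value is 8.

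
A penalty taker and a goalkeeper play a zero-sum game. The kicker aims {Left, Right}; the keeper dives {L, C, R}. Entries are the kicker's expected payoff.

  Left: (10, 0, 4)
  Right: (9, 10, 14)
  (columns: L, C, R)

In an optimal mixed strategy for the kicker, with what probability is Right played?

Row minima: Left → 0, Right → 9; maximin = 9.
Column maxima: L → 10, C → 10, R → 14; minimax = 10.
9 ≠ 10, so there is no saddle point; optimal play is mixed.
R is strictly dominated by C (it gives the kicker strictly more in every row), so the keeper never plays it.
On the remaining 2×2 (Left, Right vs L, C):
Let the kicker play Left with probability p. Expected payoff against L: 10p + 9(1−p) = p + 9; against C: 0p + 10(1−p) = −10p + 10.
Setting these equal: p + 9 = −10p + 10 ⇒ 11p = 1 ⇒ p = 1/11, and the value is (1)·(1/11) + 9 = 100/11.
For the keeper: with q = P(L), equating Left's and Right's payoffs gives 10q = −q + 10 ⇒ q = 10/11.

10/11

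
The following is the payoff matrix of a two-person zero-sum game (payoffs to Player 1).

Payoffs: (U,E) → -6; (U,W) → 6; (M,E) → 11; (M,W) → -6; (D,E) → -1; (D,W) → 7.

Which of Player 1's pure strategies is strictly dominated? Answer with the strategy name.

U

D gives a strictly higher payoff than U against every column: -1 > -6, 7 > 6.
So U is strictly dominated and Player 1 never plays it.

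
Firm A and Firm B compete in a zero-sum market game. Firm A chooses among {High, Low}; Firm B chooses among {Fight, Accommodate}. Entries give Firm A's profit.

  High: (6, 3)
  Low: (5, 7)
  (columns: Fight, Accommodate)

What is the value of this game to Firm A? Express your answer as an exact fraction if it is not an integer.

27/5

Row minima: High → 3, Low → 5; maximin = 5.
Column maxima: Fight → 6, Accommodate → 7; minimax = 6.
5 ≠ 6, so there is no saddle point; optimal play is mixed.
Let Firm A play High with probability p. Expected payoff against Fight: 6p + 5(1−p) = p + 5; against Accommodate: 3p + 7(1−p) = −4p + 7.
Setting these equal: p + 5 = −4p + 7 ⇒ 5p = 2 ⇒ p = 2/5, and the value is (1)·(2/5) + 5 = 27/5.
For Firm B: with q = P(Fight), equating High's and Low's payoffs gives 3q + 3 = −2q + 7 ⇒ q = 4/5.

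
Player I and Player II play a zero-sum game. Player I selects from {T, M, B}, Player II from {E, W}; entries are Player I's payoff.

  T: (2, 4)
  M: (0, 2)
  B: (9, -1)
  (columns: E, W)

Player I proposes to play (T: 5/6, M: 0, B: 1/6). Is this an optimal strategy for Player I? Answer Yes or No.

Yes

Against E this mix gives (5/6)·2 + (1/6)·9 = 19/6.
Against W this mix gives (5/6)·4 + (1/6)·(-1) = 19/6.
All of Player II's active replies (E, W) yield 19/6, and no column does worse for Player I. The mix makes Player II indifferent and guarantees 19/6, so it is optimal.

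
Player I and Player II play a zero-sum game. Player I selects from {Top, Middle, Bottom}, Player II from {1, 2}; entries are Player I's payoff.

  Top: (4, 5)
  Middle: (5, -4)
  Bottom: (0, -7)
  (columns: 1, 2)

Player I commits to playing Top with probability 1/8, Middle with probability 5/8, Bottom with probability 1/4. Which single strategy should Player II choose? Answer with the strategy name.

2

If Player II plays 1, Player I's expected payoff is (1/8)·4 + (5/8)·5 + (1/4)·0 = 29/8.
If Player II plays 2, Player I's expected payoff is (1/8)·5 + (5/8)·(-4) + (1/4)·(-7) = -29/8.
Player II minimizes Player I's payoff; the smallest is -29/8, so the best response is 2.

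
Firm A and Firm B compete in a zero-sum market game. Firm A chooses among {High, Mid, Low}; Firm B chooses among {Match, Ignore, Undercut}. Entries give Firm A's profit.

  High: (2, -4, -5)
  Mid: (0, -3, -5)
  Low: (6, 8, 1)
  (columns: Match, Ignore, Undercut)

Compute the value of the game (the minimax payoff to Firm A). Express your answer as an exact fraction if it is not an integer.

1

Row minima: High → -5, Mid → -5, Low → 1; maximin = 1.
Column maxima: Match → 6, Ignore → 8, Undercut → 1; minimax = 1.
Since maximin = minimax = 1, there is a saddle point and the value is 1.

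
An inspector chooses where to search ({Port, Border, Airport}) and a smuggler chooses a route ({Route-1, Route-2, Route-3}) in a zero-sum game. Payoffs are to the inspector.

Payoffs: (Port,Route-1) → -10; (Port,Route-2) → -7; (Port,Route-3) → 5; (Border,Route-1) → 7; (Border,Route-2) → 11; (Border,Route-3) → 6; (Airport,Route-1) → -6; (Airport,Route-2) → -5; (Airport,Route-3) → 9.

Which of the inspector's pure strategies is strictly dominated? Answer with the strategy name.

Port

Border gives a strictly higher payoff than Port against every column: 7 > -10, 11 > -7, 6 > 5.
So Port is strictly dominated and the inspector never plays it.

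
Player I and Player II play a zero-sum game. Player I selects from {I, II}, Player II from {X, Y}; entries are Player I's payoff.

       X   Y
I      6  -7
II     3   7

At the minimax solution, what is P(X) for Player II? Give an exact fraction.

14/17

Row minima: I → -7, II → 3; maximin = 3.
Column maxima: X → 6, Y → 7; minimax = 6.
3 ≠ 6, so there is no saddle point; optimal play is mixed.
Let Player I play I with probability p. Expected payoff against X: 6p + 3(1−p) = 3p + 3; against Y: (-7)p + 7(1−p) = −14p + 7.
Setting these equal: 3p + 3 = −14p + 7 ⇒ 17p = 4 ⇒ p = 4/17, and the value is (3)·(4/17) + 3 = 63/17.
For Player II: with q = P(X), equating I's and II's payoffs gives 13q − 7 = −4q + 7 ⇒ q = 14/17.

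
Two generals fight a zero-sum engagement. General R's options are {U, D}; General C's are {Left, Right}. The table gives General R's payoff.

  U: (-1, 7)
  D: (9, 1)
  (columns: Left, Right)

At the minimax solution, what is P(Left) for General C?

3/8

Row minima: U → -1, D → 1; maximin = 1.
Column maxima: Left → 9, Right → 7; minimax = 7.
1 ≠ 7, so there is no saddle point; optimal play is mixed.
Let General R play U with probability p. Expected payoff against Left: (-1)p + 9(1−p) = −10p + 9; against Right: 7p + 1(1−p) = 6p + 1.
Setting these equal: −10p + 9 = 6p + 1 ⇒ −16p = -8 ⇒ p = 1/2, and the value is (-10)·(1/2) + 9 = 4.
For General C: with q = P(Left), equating U's and D's payoffs gives −8q + 7 = 8q + 1 ⇒ q = 3/8.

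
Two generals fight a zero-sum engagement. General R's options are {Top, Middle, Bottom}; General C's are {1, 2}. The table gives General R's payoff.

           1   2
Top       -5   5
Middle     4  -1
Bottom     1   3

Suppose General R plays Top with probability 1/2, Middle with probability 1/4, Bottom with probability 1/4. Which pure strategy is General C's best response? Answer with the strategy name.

1

If General C plays 1, General R's expected payoff is (1/2)·(-5) + (1/4)·4 + (1/4)·1 = -5/4.
If General C plays 2, General R's expected payoff is (1/2)·5 + (1/4)·(-1) + (1/4)·3 = 3.
General C minimizes General R's payoff; the smallest is -5/4, so the best response is 1.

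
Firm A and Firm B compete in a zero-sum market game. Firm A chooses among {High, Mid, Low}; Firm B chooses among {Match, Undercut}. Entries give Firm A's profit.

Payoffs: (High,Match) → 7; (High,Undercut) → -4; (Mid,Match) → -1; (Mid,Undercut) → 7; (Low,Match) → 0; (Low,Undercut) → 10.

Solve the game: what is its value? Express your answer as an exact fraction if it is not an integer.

10/3

Row minima: High → -4, Mid → -1, Low → 0; maximin = 0.
Column maxima: Match → 7, Undercut → 10; minimax = 7.
0 ≠ 7, so there is no saddle point; optimal play is mixed.
Mid is strictly dominated by Low, so Firm A never plays it.
On the remaining 2×2 (High, Low vs Match, Undercut):
Let Firm A play High with probability p. Expected payoff against Match: 7p + 0(1−p) = 7p; against Undercut: (-4)p + 10(1−p) = −14p + 10.
Setting these equal: 7p = −14p + 10 ⇒ 21p = 10 ⇒ p = 10/21, and the value is (7)·(10/21) = 10/3.
For Firm B: with q = P(Match), equating High's and Low's payoffs gives 11q − 4 = −10q + 10 ⇒ q = 2/3.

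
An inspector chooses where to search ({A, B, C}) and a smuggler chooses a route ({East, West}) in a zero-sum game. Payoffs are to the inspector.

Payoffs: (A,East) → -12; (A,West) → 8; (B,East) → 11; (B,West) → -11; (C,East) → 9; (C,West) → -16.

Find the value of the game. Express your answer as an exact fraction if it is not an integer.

-22/21

Row minima: A → -12, B → -11, C → -16; maximin = -11.
Column maxima: East → 11, West → 8; minimax = 8.
-11 ≠ 8, so there is no saddle point; optimal play is mixed.
C is strictly dominated by B, so the inspector never plays it.
On the remaining 2×2 (A, B vs East, West):
Let the inspector play A with probability p. Expected payoff against East: (-12)p + 11(1−p) = −23p + 11; against West: 8p + (-11)(1−p) = 19p − 11.
Setting these equal: −23p + 11 = 19p − 11 ⇒ −42p = -22 ⇒ p = 11/21, and the value is (-23)·(11/21) + 11 = -22/21.
For the smuggler: with q = P(East), equating A's and B's payoffs gives −20q + 8 = 22q − 11 ⇒ q = 19/42.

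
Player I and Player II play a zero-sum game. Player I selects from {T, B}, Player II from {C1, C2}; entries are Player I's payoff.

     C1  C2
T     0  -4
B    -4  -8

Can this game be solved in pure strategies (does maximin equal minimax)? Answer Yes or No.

Row minima: T → -4, B → -8; maximin = -4.
Column maxima: C1 → 0, C2 → -4; minimax = -4.
maximin = minimax = -4, so a saddle point exists.

Yes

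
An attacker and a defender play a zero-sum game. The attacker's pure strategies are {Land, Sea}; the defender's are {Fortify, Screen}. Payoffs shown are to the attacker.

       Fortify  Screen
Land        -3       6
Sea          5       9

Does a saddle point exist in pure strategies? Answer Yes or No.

Yes

Row minima: Land → -3, Sea → 5; maximin = 5.
Column maxima: Fortify → 5, Screen → 9; minimax = 5.
maximin = minimax = 5, so a saddle point exists.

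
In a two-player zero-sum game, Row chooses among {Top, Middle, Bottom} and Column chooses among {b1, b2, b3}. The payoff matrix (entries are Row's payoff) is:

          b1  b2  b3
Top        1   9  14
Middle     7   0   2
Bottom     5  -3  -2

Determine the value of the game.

Row minima: Top → 1, Middle → 0, Bottom → -3; maximin = 1.
Column maxima: b1 → 7, b2 → 9, b3 → 14; minimax = 7.
1 ≠ 7, so there is no saddle point; optimal play is mixed.
Bottom is strictly dominated by Middle, so Row never plays it.
b3 is strictly dominated by b2 (it gives Row strictly more in every row), so Column never plays it.
On the remaining 2×2 (Top, Middle vs b1, b2):
Let Row play Top with probability p. Expected payoff against b1: 1p + 7(1−p) = −6p + 7; against b2: 9p + 0(1−p) = 9p.
Setting these equal: −6p + 7 = 9p ⇒ −15p = -7 ⇒ p = 7/15, and the value is (-6)·(7/15) + 7 = 21/5.
For Column: with q = P(b1), equating Top's and Middle's payoffs gives −8q + 9 = 7q ⇒ q = 3/5.

21/5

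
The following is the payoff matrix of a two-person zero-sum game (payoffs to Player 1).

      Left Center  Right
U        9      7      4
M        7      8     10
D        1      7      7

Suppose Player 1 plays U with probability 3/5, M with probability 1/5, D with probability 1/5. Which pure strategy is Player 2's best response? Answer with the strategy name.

Right

If Player 2 plays Left, Player 1's expected payoff is (3/5)·9 + (1/5)·7 + (1/5)·1 = 7.
If Player 2 plays Center, Player 1's expected payoff is (3/5)·7 + (1/5)·8 + (1/5)·7 = 36/5.
If Player 2 plays Right, Player 1's expected payoff is (3/5)·4 + (1/5)·10 + (1/5)·7 = 29/5.
Player 2 minimizes Player 1's payoff; the smallest is 29/5, so the best response is Right.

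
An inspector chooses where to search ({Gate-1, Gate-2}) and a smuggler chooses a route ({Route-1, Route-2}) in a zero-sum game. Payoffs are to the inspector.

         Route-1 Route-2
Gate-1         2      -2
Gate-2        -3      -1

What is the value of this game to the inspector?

-4/3

Row minima: Gate-1 → -2, Gate-2 → -3; maximin = -2.
Column maxima: Route-1 → 2, Route-2 → -1; minimax = -1.
-2 ≠ -1, so there is no saddle point; optimal play is mixed.
Let the inspector play Gate-1 with probability p. Expected payoff against Route-1: 2p + (-3)(1−p) = 5p − 3; against Route-2: (-2)p + (-1)(1−p) = −p − 1.
Setting these equal: 5p − 3 = −p − 1 ⇒ 6p = 2 ⇒ p = 1/3, and the value is (5)·(1/3) − 3 = -4/3.
For the smuggler: with q = P(Route-1), equating Gate-1's and Gate-2's payoffs gives 4q − 2 = −2q − 1 ⇒ q = 1/6.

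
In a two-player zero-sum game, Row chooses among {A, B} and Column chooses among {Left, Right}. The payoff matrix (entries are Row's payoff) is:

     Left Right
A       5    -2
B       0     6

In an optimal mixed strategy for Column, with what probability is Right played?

Row minima: A → -2, B → 0; maximin = 0.
Column maxima: Left → 5, Right → 6; minimax = 5.
0 ≠ 5, so there is no saddle point; optimal play is mixed.
Let Row play A with probability p. Expected payoff against Left: 5p + 0(1−p) = 5p; against Right: (-2)p + 6(1−p) = −8p + 6.
Setting these equal: 5p = −8p + 6 ⇒ 13p = 6 ⇒ p = 6/13, and the value is (5)·(6/13) = 30/13.
For Column: with q = P(Left), equating A's and B's payoffs gives 7q − 2 = −6q + 6 ⇒ q = 8/13.

5/13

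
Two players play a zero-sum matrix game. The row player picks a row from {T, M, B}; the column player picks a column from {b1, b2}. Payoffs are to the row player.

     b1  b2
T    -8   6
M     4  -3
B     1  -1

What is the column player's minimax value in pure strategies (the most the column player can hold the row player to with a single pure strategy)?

4

Column maxima: b1 → 4, b2 → 6.
The smallest of these is 4.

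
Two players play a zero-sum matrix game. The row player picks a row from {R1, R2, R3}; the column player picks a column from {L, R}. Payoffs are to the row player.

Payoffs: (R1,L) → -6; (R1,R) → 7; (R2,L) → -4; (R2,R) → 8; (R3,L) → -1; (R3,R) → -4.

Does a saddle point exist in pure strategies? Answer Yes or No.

Row minima: R1 → -6, R2 → -4, R3 → -4; maximin = -4.
Column maxima: L → -1, R → 8; minimax = -1.
-4 ≠ -1, so no pure-strategy equilibrium exists.

No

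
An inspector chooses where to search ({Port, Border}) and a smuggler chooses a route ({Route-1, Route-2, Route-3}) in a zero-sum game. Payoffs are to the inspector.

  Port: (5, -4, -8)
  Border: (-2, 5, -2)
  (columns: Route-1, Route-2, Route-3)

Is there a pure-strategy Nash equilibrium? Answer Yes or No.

Yes

Row minima: Port → -8, Border → -2; maximin = -2.
Column maxima: Route-1 → 5, Route-2 → 5, Route-3 → -2; minimax = -2.
maximin = minimax = -2, so a saddle point exists.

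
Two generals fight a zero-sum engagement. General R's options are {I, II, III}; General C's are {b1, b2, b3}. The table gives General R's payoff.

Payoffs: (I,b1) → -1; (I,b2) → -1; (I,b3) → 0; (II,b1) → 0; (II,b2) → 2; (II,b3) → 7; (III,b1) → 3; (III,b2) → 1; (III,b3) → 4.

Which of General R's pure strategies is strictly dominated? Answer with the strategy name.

I

II gives a strictly higher payoff than I against every column: 0 > -1, 2 > -1, 7 > 0.
So I is strictly dominated and General R never plays it.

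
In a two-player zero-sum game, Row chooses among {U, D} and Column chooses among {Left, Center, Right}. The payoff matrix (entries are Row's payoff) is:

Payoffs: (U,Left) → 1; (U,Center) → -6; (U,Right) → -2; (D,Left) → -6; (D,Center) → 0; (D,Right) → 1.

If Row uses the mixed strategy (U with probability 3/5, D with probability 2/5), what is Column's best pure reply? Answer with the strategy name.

If Column plays Left, Row's expected payoff is (3/5)·1 + (2/5)·(-6) = -9/5.
If Column plays Center, Row's expected payoff is (3/5)·(-6) + (2/5)·0 = -18/5.
If Column plays Right, Row's expected payoff is (3/5)·(-2) + (2/5)·1 = -4/5.
Column minimizes Row's payoff; the smallest is -18/5, so the best response is Center.

Center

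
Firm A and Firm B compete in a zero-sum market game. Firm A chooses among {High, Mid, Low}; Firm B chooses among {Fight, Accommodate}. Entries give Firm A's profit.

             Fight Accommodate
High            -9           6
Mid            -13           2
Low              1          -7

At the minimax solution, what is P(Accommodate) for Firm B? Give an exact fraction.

10/23

Row minima: High → -9, Mid → -13, Low → -7; maximin = -7.
Column maxima: Fight → 1, Accommodate → 6; minimax = 1.
-7 ≠ 1, so there is no saddle point; optimal play is mixed.
Mid is strictly dominated by High, so Firm A never plays it.
On the remaining 2×2 (High, Low vs Fight, Accommodate):
Let Firm A play High with probability p. Expected payoff against Fight: (-9)p + 1(1−p) = −10p + 1; against Accommodate: 6p + (-7)(1−p) = 13p − 7.
Setting these equal: −10p + 1 = 13p − 7 ⇒ −23p = -8 ⇒ p = 8/23, and the value is (-10)·(8/23) + 1 = -57/23.
For Firm B: with q = P(Fight), equating High's and Low's payoffs gives −15q + 6 = 8q − 7 ⇒ q = 13/23.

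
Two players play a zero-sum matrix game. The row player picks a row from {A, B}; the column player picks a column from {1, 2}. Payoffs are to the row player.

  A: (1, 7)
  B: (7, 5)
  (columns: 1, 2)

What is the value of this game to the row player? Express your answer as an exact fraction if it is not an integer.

Row minima: A → 1, B → 5; maximin = 5.
Column maxima: 1 → 7, 2 → 7; minimax = 7.
5 ≠ 7, so there is no saddle point; optimal play is mixed.
Let the row player play A with probability p. Expected payoff against 1: 1p + 7(1−p) = −6p + 7; against 2: 7p + 5(1−p) = 2p + 5.
Setting these equal: −6p + 7 = 2p + 5 ⇒ −8p = -2 ⇒ p = 1/4, and the value is (-6)·(1/4) + 7 = 11/2.
For the column player: with q = P(1), equating A's and B's payoffs gives −6q + 7 = 2q + 5 ⇒ q = 1/4.

11/2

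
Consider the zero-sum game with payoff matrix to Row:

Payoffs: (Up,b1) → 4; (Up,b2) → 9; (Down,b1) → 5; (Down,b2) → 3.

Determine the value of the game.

Row minima: Up → 4, Down → 3; maximin = 4.
Column maxima: b1 → 5, b2 → 9; minimax = 5.
4 ≠ 5, so there is no saddle point; optimal play is mixed.
Let Row play Up with probability p. Expected payoff against b1: 4p + 5(1−p) = −p + 5; against b2: 9p + 3(1−p) = 6p + 3.
Setting these equal: −p + 5 = 6p + 3 ⇒ −7p = -2 ⇒ p = 2/7, and the value is (-1)·(2/7) + 5 = 33/7.
For Column: with q = P(b1), equating Up's and Down's payoffs gives −5q + 9 = 2q + 3 ⇒ q = 6/7.

33/7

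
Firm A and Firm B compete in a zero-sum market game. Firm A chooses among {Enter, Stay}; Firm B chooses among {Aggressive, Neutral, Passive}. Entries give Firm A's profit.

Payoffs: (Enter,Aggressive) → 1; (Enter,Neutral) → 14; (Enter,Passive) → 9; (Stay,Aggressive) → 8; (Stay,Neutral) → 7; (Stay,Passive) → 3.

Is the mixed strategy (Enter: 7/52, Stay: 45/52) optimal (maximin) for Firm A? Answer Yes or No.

Against Aggressive this mix gives (7/52)·1 + (45/52)·8 = 367/52.
Against Neutral this mix gives (7/52)·14 + (45/52)·7 = 413/52.
Against Passive this mix gives (7/52)·9 + (45/52)·3 = 99/26.
Firm B will play Passive, holding Firm A to 99/26. Shifting weight toward the row that does better against Passive would raise this floor (the equalizing mix achieves 69/13 against both Passive and Aggressive), so the proposed strategy is not optimal.

No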